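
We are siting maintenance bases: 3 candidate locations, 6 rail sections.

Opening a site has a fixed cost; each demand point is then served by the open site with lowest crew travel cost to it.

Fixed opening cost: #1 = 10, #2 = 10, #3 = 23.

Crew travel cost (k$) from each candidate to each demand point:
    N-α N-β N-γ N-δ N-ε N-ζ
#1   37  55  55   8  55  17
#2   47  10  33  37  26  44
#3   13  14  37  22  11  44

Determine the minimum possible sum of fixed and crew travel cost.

133

Open {#1, #3}: assign each demand point to its cheapest open site.
  N-α→#3 13, N-β→#3 14, N-γ→#3 37, N-δ→#1 8, N-ε→#3 11, N-ζ→#1 17
  crew travel cost 100, fixed 33 → total 133.
Compare {#1, #2, #3}: crew travel cost 92 + fixed 43 = 135.
Compare {#1, #2}: crew travel cost 131 + fixed 20 = 151.
Compare {#3}: crew travel cost 141 + fixed 23 = 164.
All other subsets cost ≥ 135. Minimum total cost: 133.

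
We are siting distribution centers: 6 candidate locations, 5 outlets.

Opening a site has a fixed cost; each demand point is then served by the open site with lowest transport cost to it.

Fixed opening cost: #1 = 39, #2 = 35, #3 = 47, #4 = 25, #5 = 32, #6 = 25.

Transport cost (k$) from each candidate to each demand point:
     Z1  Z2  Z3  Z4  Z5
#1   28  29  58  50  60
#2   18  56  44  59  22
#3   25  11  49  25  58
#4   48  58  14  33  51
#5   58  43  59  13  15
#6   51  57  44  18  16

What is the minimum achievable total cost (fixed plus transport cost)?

Open {#3, #4, #6}: assign each demand point to its cheapest open site.
  Z1→#3 25, Z2→#3 11, Z3→#4 14, Z4→#6 18, Z5→#6 16
  transport cost 84, fixed 97 → total 181.
Compare {#3, #4, #5}: transport cost 78 + fixed 104 = 182.
Compare {#3, #6}: transport cost 114 + fixed 72 = 186.
Compare {#4, #5}: transport cost 133 + fixed 57 = 190.
All other subsets cost ≥ 182. Minimum total cost: 181.

181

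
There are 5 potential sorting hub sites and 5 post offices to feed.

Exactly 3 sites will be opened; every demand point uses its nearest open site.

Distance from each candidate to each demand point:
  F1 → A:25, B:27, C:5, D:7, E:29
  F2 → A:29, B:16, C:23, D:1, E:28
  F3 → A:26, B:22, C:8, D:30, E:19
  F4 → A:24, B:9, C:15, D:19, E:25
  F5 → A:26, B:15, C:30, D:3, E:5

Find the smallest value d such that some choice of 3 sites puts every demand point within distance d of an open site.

Open {F1, F3, F4}.
  Farthest demand point is A at distance 24 (to F4); all others are ≤ 24.
With {F1, F4, F5} the worst case is 24.
With {F2, F3, F4} the worst case is 24.
No size-3 selection achieves below 24.

24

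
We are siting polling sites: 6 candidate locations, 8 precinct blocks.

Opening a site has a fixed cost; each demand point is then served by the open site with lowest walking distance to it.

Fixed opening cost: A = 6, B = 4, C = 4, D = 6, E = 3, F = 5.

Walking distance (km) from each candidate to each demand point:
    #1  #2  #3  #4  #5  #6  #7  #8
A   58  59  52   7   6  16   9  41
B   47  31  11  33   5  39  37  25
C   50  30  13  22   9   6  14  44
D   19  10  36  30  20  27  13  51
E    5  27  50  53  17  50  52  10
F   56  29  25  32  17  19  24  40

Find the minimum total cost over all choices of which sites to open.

Open {A, C, D, E}: assign each demand point to its cheapest open site.
  #1→E 5, #2→D 10, #3→C 13, #4→A 7, #5→A 6, #6→C 6, #7→A 9, #8→E 10
  walking distance 66, fixed 19 → total 85.
Compare {A, B, C, D, E}: walking distance 63 + fixed 23 = 86.
Compare {A, C, D, E, F}: walking distance 66 + fixed 24 = 90.
Compare {A, B, C, D, E, F}: walking distance 63 + fixed 28 = 91.
All other subsets cost ≥ 86. Minimum total cost: 85.

85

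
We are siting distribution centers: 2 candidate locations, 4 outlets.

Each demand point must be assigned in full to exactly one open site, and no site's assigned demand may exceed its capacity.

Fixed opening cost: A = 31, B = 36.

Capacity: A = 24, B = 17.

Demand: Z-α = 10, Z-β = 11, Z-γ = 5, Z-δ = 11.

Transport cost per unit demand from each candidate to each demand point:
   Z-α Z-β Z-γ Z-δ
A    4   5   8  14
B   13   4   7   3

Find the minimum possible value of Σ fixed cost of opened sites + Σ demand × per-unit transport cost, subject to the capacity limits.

Open {A, B}; cheapest assignment that respects the capacities:
  A (cap 24, load 21): Z-α, Z-β — cost 10×4 + 11×5 = 95
  B (cap 17, load 16): Z-γ, Z-δ — cost 5×7 + 11×3 = 68
  Shipping 163, fixed 67 → total 230.
  Any other capacity-feasible assignment to {A, B} ships for at least 163.
Total demand is 37 and no other set of sites has combined capacity ≥ 37, so {A, B} is the only feasible choice of open sites. Minimum: 230.

230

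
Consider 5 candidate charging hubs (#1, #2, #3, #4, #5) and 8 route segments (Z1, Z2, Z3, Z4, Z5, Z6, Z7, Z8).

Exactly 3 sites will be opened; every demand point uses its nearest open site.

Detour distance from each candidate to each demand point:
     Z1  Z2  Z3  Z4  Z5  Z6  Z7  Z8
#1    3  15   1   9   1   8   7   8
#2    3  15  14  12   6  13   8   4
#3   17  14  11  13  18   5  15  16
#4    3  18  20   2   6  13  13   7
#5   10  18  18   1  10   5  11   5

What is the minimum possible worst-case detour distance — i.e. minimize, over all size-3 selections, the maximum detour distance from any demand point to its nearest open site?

14

Open {#1, #2, #3}.
  Farthest demand point is Z2 at detour distance 14 (to #3); all others are ≤ 14.
With {#1, #3, #4} the worst case is 14.
With {#1, #3, #5} the worst case is 14.
No size-3 selection achieves below 14.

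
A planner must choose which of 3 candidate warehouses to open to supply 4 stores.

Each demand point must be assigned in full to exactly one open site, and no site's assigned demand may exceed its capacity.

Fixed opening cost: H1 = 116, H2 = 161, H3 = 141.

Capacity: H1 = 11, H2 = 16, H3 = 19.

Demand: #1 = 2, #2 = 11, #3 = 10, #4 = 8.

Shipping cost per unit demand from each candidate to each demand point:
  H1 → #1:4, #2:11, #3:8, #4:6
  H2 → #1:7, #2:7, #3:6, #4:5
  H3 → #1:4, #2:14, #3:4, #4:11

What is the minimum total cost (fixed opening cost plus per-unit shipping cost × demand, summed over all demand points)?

521

Open {H2, H3}; cheapest assignment that respects the capacities:
  H2 (cap 16, load 13): #1, #2 — cost 2×7 + 11×7 = 91
  H3 (cap 19, load 18): #3, #4 — cost 10×4 + 8×11 = 128
  Shipping 219, fixed 302 → total 521.
  Any other capacity-feasible assignment to {H2, H3} ships for at least 219.
Compare {H1, H2, H3}: its best feasible assignment gives total 591.
Every other set of open sites that can feasibly serve all demand totals ≥ 591 even under its best assignment. Minimum: 521.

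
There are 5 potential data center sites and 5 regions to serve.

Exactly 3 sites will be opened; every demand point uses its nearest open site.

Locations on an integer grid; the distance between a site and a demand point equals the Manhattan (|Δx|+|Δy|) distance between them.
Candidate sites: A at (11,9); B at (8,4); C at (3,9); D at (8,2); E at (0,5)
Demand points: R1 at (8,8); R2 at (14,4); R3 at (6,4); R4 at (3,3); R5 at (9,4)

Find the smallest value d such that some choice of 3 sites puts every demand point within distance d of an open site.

Open {A, B, C}.
  Farthest demand point is R2 at distance 6 (to B); all others are ≤ 6.
With {A, B, D} the worst case is 6.
With {A, B, E} the worst case is 6.
No size-3 selection achieves below 6.

6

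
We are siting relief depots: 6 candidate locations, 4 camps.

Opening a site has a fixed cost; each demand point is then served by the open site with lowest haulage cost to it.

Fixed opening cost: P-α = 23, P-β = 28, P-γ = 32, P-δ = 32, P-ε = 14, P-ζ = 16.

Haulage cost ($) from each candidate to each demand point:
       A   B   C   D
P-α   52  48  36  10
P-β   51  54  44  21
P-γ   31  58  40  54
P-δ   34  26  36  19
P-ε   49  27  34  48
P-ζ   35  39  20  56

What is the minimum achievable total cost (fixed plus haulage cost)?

Open {P-α, P-ζ}: assign each demand point to its cheapest open site.
  A→P-ζ 35, B→P-ζ 39, C→P-ζ 20, D→P-α 10
  haulage cost 104, fixed 39 → total 143.
Compare {P-α, P-ε, P-ζ}: haulage cost 92 + fixed 53 = 145.
Compare {P-δ}: haulage cost 115 + fixed 32 = 147.
Compare {P-δ, P-ζ}: haulage cost 99 + fixed 48 = 147.
All other subsets cost ≥ 145. Minimum total cost: 143.

143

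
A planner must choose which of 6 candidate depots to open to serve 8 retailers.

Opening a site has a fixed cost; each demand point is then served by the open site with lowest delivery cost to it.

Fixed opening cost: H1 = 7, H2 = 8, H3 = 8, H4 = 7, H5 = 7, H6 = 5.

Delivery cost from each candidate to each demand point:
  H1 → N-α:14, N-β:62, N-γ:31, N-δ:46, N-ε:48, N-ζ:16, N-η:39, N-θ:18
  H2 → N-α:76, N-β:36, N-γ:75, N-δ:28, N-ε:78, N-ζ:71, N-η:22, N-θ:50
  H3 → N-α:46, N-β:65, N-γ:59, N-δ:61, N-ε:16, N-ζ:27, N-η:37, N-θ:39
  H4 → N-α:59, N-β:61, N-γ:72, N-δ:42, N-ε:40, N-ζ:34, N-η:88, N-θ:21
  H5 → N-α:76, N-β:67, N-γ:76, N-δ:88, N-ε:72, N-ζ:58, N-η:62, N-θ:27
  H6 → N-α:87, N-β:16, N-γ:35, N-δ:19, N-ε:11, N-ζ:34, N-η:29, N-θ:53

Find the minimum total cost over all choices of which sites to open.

Open {H1, H6}: assign each demand point to its cheapest open site.
  N-α→H1 14, N-β→H6 16, N-γ→H1 31, N-δ→H6 19, N-ε→H6 11, N-ζ→H1 16, N-η→H6 29, N-θ→H1 18
  delivery cost 154, fixed 12 → total 166.
Compare {H1, H2, H6}: delivery cost 147 + fixed 20 = 167.
Compare {H1, H4, H6}: delivery cost 154 + fixed 19 = 173.
Compare {H1, H5, H6}: delivery cost 154 + fixed 19 = 173.
All other subsets cost ≥ 167. Minimum total cost: 166.

166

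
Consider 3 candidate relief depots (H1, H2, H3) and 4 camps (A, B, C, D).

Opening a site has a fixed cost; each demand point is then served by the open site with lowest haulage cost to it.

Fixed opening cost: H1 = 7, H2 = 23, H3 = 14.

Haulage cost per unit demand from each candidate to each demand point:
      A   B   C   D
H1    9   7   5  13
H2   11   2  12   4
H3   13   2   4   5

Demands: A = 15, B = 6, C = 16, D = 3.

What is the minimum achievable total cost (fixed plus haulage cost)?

Open {H1, H3}: assign each demand point to its cheapest open site.
  A→H1 15×9=135, B→H3 6×2=12, C→H3 16×4=64, D→H3 3×5=15
  haulage cost 226, fixed 21 → total 247.
Compare {H1, H2, H3}: haulage cost 223 + fixed 44 = 267.
Compare {H1, H2}: haulage cost 239 + fixed 30 = 269.
Compare {H2, H3}: haulage cost 253 + fixed 37 = 290.
All other subsets cost ≥ 267. Minimum total cost: 247.

247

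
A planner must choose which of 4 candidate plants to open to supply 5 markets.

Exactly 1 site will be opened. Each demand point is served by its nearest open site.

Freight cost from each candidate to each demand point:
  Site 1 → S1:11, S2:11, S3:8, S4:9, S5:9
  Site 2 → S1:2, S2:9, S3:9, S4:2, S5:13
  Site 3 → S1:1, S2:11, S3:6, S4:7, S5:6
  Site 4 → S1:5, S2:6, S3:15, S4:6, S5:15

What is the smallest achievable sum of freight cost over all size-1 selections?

31

Open {Site 3}.
  S1→Site 3 1, S2→Site 3 11, S3→Site 3 6, S4→Site 3 7, S5→Site 3 6  ⇒ total 31.
Compare {Site 2}: total 35.
Compare {Site 4}: total 47.
No size-1 selection does better; minimum is 31.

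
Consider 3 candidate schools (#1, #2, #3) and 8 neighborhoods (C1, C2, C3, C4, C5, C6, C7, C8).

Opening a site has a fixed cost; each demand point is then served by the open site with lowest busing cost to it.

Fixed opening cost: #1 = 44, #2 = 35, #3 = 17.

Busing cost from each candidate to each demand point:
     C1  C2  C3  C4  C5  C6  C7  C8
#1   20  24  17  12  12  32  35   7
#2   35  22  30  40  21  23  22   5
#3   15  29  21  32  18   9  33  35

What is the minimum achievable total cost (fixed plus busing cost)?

190

Open {#1, #3}: assign each demand point to its cheapest open site.
  C1→#3 15, C2→#1 24, C3→#1 17, C4→#1 12, C5→#1 12, C6→#3 9, C7→#3 33, C8→#1 7
  busing cost 129, fixed 61 → total 190.
Compare {#2, #3}: busing cost 144 + fixed 52 = 196.
Compare {#1}: busing cost 159 + fixed 44 = 203.
Compare {#3}: busing cost 192 + fixed 17 = 209.
All other subsets cost ≥ 196. Minimum total cost: 190.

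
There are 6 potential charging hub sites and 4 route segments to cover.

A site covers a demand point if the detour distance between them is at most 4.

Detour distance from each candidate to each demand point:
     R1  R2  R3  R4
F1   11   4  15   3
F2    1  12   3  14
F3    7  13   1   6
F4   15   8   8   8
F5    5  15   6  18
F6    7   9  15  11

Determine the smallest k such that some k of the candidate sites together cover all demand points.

Coverage sets (demand points within 4 of each site):
  F1: {R2, R4}
  F2: {R1, R3}
  F3: {R3}
  F4: {}
  F5: {}
  F6: {}
No single site covers all 4 demand points.
But {F1, F2} covers everything, so the minimum is 2.

2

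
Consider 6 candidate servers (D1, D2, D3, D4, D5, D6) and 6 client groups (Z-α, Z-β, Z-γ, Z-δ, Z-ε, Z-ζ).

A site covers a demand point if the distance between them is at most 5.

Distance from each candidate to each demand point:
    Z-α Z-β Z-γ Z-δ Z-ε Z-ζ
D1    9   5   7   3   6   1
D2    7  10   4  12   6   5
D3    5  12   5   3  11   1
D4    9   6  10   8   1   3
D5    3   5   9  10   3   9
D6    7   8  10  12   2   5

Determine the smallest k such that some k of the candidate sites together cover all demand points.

2

Coverage sets (demand points within 5 of each site):
  D1: {Z-β, Z-δ, Z-ζ}
  D2: {Z-γ, Z-ζ}
  D3: {Z-α, Z-γ, Z-δ, Z-ζ}
  D4: {Z-ε, Z-ζ}
  D5: {Z-α, Z-β, Z-ε}
  D6: {Z-ε, Z-ζ}
No single site covers all 6 demand points.
But {D3, D5} covers everything, so the minimum is 2.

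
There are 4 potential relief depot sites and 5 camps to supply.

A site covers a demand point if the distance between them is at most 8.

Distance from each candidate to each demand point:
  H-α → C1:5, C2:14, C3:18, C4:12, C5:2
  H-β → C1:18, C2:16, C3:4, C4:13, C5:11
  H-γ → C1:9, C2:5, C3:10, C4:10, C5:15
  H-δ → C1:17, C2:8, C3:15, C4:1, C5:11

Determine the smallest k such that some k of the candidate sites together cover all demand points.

Coverage sets (demand points within 8 of each site):
  H-α: {C1, C5}
  H-β: {C3}
  H-γ: {C2}
  H-δ: {C2, C4}
No 2 sites suffice: every size-2 union leaves at least one demand point uncovered.
But {H-α, H-β, H-δ} covers everything, so the minimum is 3.

3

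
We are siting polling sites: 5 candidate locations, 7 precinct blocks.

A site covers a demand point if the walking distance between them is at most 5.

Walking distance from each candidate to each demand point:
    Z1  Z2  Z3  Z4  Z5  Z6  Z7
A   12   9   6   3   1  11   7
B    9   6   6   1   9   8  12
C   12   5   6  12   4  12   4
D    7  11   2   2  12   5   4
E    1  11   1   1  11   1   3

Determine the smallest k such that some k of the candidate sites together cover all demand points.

Coverage sets (demand points within 5 of each site):
  A: {Z4, Z5}
  B: {Z4}
  C: {Z2, Z5, Z7}
  D: {Z3, Z4, Z6, Z7}
  E: {Z1, Z3, Z4, Z6, Z7}
No single site covers all 7 demand points.
But {C, E} covers everything, so the minimum is 2.

2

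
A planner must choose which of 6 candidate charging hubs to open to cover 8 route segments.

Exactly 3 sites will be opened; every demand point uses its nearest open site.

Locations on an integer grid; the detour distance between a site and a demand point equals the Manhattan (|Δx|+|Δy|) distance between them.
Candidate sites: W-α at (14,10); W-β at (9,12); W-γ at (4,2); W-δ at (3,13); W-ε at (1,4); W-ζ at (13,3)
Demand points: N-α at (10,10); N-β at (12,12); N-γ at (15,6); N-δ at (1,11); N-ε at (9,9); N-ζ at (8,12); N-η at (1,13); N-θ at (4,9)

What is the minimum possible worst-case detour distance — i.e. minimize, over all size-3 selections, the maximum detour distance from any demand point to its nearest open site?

5

Open {W-α, W-β, W-δ}.
  Farthest demand point is N-γ at detour distance 5 (to W-α); all others are ≤ 5.
With {W-β, W-δ, W-ζ} the worst case is 5.
With {W-α, W-γ, W-δ} the worst case is 6.
No size-3 selection achieves below 5.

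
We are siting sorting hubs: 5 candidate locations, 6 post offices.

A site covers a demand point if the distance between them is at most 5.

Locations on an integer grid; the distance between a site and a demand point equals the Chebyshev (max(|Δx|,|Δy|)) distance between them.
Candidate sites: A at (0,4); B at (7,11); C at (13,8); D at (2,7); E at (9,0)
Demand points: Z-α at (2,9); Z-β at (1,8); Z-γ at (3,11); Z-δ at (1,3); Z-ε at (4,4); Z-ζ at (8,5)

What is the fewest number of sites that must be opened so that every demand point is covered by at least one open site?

2

Coverage sets (demand points within 5 of each site):
  A: {Z-α, Z-β, Z-δ, Z-ε}
  B: {Z-α, Z-γ}
  C: {Z-ζ}
  D: {Z-α, Z-β, Z-γ, Z-δ, Z-ε}
  E: {Z-ε, Z-ζ}
No single site covers all 6 demand points.
But {C, D} covers everything, so the minimum is 2.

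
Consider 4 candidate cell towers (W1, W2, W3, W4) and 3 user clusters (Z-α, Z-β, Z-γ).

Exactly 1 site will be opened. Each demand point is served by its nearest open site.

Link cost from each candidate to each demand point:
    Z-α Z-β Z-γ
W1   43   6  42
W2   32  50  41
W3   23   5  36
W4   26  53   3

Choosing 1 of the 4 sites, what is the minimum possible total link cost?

Open {W3}.
  Z-α→W3 23, Z-β→W3 5, Z-γ→W3 36  ⇒ total 64.
Compare {W4}: total 82.
Compare {W1}: total 91.
No size-1 selection does better; minimum is 64.

64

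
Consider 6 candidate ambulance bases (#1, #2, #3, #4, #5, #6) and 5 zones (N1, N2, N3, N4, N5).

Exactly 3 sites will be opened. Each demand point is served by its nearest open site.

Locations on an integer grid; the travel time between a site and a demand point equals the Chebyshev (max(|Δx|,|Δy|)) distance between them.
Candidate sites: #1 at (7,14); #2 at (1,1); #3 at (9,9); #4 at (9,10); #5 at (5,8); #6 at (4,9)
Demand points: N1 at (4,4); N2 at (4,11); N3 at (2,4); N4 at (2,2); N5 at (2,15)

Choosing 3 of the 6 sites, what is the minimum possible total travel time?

14

Open {#1, #2, #6}.
  N1→#2 3, N2→#6 2, N3→#2 3, N4→#2 1, N5→#1 5  ⇒ total 14.
Compare {#1, #2, #3}: total 15.
Compare {#1, #2, #4}: total 15.
No size-3 selection does better; minimum is 14.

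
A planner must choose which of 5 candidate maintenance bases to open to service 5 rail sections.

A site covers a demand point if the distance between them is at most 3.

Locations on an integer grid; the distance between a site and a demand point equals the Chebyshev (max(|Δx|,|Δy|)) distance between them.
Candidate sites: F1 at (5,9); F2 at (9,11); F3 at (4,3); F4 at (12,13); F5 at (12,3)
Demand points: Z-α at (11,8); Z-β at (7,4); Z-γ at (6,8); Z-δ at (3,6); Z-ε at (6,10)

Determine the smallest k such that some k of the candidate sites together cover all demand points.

Coverage sets (demand points within 3 of each site):
  F1: {Z-γ, Z-δ, Z-ε}
  F2: {Z-α, Z-γ, Z-ε}
  F3: {Z-β, Z-δ}
  F4: {}
  F5: {}
No single site covers all 5 demand points.
But {F2, F3} covers everything, so the minimum is 2.

2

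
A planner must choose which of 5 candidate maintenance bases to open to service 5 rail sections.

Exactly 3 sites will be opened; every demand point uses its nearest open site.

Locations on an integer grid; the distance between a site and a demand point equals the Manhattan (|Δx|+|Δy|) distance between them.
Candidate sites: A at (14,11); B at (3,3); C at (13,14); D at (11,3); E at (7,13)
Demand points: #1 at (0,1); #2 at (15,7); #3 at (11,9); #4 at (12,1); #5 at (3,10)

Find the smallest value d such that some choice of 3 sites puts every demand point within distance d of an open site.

Open {A, B, D}.
  Farthest demand point is #5 at distance 7 (to B); all others are ≤ 7.
With {B, C, D} the worst case is 8.
With {B, D, E} the worst case is 8.
No size-3 selection achieves below 7.

7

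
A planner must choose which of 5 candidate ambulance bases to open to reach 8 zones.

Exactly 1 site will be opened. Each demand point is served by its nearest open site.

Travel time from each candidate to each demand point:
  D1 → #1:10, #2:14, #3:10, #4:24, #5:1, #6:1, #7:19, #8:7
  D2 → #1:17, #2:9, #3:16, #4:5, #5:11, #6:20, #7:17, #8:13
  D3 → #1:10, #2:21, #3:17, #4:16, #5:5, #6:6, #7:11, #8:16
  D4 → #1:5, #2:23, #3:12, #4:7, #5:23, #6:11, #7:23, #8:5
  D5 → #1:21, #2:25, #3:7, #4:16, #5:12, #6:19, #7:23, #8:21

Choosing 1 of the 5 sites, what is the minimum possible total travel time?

86

Open {D1}.
  #1→D1 10, #2→D1 14, #3→D1 10, #4→D1 24, #5→D1 1, #6→D1 1, #7→D1 19, #8→D1 7  ⇒ total 86.
Compare {D3}: total 102.
Compare {D2}: total 108.
No size-1 selection does better; minimum is 86.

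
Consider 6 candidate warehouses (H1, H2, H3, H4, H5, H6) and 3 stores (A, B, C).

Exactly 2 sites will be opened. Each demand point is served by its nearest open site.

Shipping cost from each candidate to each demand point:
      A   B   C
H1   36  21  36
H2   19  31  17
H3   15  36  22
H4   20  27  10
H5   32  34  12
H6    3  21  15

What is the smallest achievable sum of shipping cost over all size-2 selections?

34

Open {H4, H6}.
  A→H6 3, B→H6 21, C→H4 10  ⇒ total 34.
Compare {H5, H6}: total 36.
Compare {H1, H6}: total 39.
No size-2 selection does better; minimum is 34.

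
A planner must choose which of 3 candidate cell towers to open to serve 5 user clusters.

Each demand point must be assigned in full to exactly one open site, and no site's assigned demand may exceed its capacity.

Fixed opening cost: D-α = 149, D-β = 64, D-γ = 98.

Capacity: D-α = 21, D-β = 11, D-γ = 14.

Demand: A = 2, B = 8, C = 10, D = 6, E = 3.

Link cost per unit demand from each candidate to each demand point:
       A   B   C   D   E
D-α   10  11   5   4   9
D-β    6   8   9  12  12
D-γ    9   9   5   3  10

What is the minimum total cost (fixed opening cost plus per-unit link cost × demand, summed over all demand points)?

390

Open {D-α, D-β}; cheapest assignment that respects the capacities:
  D-α (cap 21, load 19): C, D, E — cost 10×5 + 6×4 + 3×9 = 101
  D-β (cap 11, load 10): A, B — cost 2×6 + 8×8 = 76
  Shipping 177, fixed 213 → total 390.
  Any other capacity-feasible assignment to {D-α, D-β} ships for at least 177.
Compare {D-α, D-γ}: its best feasible assignment gives total 434.
Compare {D-α, D-β, D-γ}: its best feasible assignment gives total 482.
Every other set of open sites that can feasibly serve all demand totals ≥ 434 even under its best assignment. Minimum: 390.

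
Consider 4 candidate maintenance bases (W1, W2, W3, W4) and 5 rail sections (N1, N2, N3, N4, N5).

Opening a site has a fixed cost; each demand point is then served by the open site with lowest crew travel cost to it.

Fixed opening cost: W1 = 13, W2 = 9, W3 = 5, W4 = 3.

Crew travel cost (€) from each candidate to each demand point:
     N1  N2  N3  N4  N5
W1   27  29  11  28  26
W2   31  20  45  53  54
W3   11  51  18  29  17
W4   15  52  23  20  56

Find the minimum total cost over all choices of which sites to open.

Open {W2, W3, W4}: assign each demand point to its cheapest open site.
  N1→W3 11, N2→W2 20, N3→W3 18, N4→W4 20, N5→W3 17
  crew travel cost 86, fixed 17 → total 103.
Compare {W2, W3}: crew travel cost 95 + fixed 14 = 109.
Compare {W1, W3, W4}: crew travel cost 88 + fixed 21 = 109.
Compare {W1, W2, W3, W4}: crew travel cost 79 + fixed 30 = 109.
All other subsets cost ≥ 109. Minimum total cost: 103.

103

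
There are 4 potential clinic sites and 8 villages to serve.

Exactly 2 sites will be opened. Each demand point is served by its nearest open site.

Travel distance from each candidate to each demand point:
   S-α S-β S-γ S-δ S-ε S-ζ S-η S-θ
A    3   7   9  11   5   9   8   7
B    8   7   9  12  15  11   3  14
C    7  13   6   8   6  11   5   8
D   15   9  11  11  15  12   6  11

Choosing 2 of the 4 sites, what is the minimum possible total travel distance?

50

Open {A, C}.
  S-α→A 3, S-β→A 7, S-γ→C 6, S-δ→C 8, S-ε→A 5, S-ζ→A 9, S-η→C 5, S-θ→A 7  ⇒ total 50.
Compare {A, B}: total 54.
Compare {B, C}: total 56.
No size-2 selection does better; minimum is 50.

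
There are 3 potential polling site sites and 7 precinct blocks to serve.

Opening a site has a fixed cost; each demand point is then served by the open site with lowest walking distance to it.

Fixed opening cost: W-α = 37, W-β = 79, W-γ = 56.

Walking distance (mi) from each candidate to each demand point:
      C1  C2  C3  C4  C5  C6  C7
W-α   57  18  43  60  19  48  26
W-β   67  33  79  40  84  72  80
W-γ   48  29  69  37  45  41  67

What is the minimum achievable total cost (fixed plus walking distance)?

Open {W-α}: assign each demand point to its cheapest open site.
  C1→W-α 57, C2→W-α 18, C3→W-α 43, C4→W-α 60, C5→W-α 19, C6→W-α 48, C7→W-α 26
  walking distance 271, fixed 37 → total 308.
Compare {W-α, W-γ}: walking distance 232 + fixed 93 = 325.
Compare {W-α, W-β}: walking distance 251 + fixed 116 = 367.
Compare {W-γ}: walking distance 336 + fixed 56 = 392.
All other subsets cost ≥ 325. Minimum total cost: 308.

308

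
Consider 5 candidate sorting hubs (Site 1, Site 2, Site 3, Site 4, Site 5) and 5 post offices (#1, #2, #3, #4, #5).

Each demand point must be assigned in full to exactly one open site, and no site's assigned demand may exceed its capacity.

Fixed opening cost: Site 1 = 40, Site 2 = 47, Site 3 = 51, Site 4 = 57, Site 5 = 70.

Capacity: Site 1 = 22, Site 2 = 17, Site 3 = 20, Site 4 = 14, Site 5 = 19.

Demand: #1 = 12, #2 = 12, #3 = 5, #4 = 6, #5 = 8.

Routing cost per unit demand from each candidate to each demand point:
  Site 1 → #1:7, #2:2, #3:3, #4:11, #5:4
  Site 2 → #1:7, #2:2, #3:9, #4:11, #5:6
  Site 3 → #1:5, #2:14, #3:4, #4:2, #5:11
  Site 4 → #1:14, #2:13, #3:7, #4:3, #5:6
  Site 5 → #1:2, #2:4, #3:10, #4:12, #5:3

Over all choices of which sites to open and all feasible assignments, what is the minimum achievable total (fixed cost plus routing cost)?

Open {Site 1, Site 3, Site 5}; cheapest assignment that respects the capacities:
  Site 1 (cap 22, load 20): #2, #5 — cost 12×2 + 8×4 = 56
  Site 3 (cap 20, load 11): #3, #4 — cost 5×4 + 6×2 = 32
  Site 5 (cap 19, load 12): #1 — cost 12×2 = 24
  Shipping 112, fixed 161 → total 273.
  Any other capacity-feasible assignment to {Site 1, Site 3, Site 5} ships for at least 112.
Compare {Site 1, Site 2, Site 3}: its best feasible assignment gives total 281.
Compare {Site 1, Site 4, Site 5}: its best feasible assignment gives total 296.
Every other set of open sites that can feasibly serve all demand totals ≥ 281 even under its best assignment. Minimum: 273.

273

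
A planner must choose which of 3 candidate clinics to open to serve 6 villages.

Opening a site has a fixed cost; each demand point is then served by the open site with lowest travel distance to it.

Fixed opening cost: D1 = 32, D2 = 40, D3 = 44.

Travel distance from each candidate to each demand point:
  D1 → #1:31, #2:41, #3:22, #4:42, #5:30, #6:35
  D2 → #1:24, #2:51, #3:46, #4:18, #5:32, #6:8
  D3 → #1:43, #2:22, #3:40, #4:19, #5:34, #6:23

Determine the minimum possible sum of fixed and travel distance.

215

Open {D1, D2}: assign each demand point to its cheapest open site.
  #1→D2 24, #2→D1 41, #3→D1 22, #4→D2 18, #5→D1 30, #6→D2 8
  travel distance 143, fixed 72 → total 215.
Compare {D2}: travel distance 179 + fixed 40 = 219.
Compare {D1, D3}: travel distance 147 + fixed 76 = 223.
Compare {D3}: travel distance 181 + fixed 44 = 225.
All other subsets cost ≥ 219. Minimum total cost: 215.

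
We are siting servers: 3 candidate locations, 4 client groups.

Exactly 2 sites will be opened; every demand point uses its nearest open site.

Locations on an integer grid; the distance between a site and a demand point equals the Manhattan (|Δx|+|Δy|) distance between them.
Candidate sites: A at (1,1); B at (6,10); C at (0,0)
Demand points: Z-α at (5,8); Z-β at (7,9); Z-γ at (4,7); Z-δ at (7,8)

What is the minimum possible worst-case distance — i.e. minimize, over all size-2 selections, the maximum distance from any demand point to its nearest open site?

5

Open {A, B}.
  Farthest demand point is Z-γ at distance 5 (to B); all others are ≤ 5.
With {B, C} the worst case is 5.
With {A, C} the worst case is 14.
No size-2 selection achieves below 5.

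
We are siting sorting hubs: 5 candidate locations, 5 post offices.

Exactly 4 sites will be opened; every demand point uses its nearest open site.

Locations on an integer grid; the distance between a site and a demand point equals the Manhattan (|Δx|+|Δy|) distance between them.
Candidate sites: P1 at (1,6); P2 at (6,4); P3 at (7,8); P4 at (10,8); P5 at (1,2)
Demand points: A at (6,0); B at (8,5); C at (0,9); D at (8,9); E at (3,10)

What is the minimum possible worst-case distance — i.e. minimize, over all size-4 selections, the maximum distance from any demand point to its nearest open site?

6

Open {P1, P2, P3, P4}.
  Farthest demand point is E at distance 6 (to P1); all others are ≤ 6.
With {P1, P2, P3, P5} the worst case is 6.
With {P1, P2, P4, P5} the worst case is 6.
No size-4 selection achieves below 6.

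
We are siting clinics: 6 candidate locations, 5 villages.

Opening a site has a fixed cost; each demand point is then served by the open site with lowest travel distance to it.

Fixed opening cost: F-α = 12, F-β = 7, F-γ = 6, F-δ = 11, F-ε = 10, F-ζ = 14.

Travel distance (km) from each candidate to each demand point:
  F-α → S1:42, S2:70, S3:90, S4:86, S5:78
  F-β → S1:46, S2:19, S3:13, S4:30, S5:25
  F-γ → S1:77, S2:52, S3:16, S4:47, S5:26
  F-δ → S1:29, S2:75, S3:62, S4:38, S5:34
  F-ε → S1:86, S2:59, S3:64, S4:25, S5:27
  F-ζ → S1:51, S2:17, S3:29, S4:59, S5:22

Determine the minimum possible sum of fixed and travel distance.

Open {F-β, F-δ}: assign each demand point to its cheapest open site.
  S1→F-δ 29, S2→F-β 19, S3→F-β 13, S4→F-β 30, S5→F-β 25
  travel distance 116, fixed 18 → total 134.
Compare {F-β, F-δ, F-ε}: travel distance 111 + fixed 28 = 139.
Compare {F-β}: travel distance 133 + fixed 7 = 140.
Compare {F-β, F-γ, F-δ}: travel distance 116 + fixed 24 = 140.
All other subsets cost ≥ 139. Minimum total cost: 134.

134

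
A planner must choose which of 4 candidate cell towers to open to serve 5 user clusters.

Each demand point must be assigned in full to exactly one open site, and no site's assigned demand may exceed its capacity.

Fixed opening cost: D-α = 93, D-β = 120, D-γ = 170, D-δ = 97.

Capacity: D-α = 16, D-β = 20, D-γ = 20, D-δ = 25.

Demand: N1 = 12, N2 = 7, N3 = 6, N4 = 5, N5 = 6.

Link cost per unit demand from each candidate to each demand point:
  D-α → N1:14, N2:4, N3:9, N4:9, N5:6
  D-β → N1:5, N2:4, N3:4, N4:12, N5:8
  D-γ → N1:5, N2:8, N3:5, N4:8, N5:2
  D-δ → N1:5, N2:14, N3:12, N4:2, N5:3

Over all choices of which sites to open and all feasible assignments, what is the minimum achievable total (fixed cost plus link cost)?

357

Open {D-β, D-δ}; cheapest assignment that respects the capacities:
  D-β (cap 20, load 13): N2, N3 — cost 7×4 + 6×4 = 52
  D-δ (cap 25, load 23): N1, N4, N5 — cost 12×5 + 5×2 + 6×3 = 88
  Shipping 140, fixed 217 → total 357.
  Any other capacity-feasible assignment to {D-β, D-δ} ships for at least 140.
Compare {D-α, D-δ}: its best feasible assignment gives total 360.
Compare {D-γ, D-δ}: its best feasible assignment gives total 435.
Every other set of open sites that can feasibly serve all demand totals ≥ 360 even under its best assignment. Minimum: 357.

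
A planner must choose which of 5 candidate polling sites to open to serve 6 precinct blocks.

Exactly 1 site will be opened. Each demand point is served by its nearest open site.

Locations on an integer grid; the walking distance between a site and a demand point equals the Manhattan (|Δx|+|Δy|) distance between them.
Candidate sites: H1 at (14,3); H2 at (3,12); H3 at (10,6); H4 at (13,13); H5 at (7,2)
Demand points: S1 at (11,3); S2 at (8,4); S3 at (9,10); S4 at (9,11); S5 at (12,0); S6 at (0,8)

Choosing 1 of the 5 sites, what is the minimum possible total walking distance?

39

Open {H3}.
  S1→H3 4, S2→H3 4, S3→H3 5, S4→H3 6, S5→H3 8, S6→H3 12  ⇒ total 39.
Compare {H5}: total 49.
Compare {H1}: total 59.
No size-1 selection does better; minimum is 39.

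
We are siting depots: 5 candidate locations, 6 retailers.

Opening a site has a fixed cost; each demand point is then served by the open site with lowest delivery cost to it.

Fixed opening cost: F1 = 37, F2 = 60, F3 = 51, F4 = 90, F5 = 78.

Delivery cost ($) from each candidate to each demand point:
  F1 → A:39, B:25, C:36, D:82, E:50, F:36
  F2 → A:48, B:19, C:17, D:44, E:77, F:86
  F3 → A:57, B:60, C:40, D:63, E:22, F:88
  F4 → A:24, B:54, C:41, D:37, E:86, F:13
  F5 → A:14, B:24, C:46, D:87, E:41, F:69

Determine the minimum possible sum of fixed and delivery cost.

302

Open {F1, F2}: assign each demand point to its cheapest open site.
  A→F1 39, B→F2 19, C→F2 17, D→F2 44, E→F1 50, F→F1 36
  delivery cost 205, fixed 97 → total 302.
Compare {F1}: delivery cost 268 + fixed 37 = 305.
Compare {F1, F3}: delivery cost 221 + fixed 88 = 309.
Compare {F1, F4}: delivery cost 185 + fixed 127 = 312.
All other subsets cost ≥ 305. Minimum total cost: 302.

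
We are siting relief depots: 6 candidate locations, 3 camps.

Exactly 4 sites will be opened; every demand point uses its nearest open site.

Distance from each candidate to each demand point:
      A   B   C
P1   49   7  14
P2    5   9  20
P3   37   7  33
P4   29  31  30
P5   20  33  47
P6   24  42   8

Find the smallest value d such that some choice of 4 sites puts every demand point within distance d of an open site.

Open {P1, P2, P3, P6}.
  Farthest demand point is C at distance 8 (to P6); all others are ≤ 8.
With {P1, P2, P4, P6} the worst case is 8.
With {P1, P2, P5, P6} the worst case is 8.
No size-4 selection achieves below 8.

8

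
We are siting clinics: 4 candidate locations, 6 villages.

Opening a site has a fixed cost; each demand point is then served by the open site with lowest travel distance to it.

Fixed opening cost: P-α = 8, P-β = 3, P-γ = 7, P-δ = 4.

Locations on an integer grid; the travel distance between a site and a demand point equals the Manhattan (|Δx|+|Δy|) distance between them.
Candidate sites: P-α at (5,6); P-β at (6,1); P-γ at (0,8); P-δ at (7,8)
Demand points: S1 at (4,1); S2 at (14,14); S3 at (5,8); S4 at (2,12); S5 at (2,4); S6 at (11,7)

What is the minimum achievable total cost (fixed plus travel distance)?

45

Open {P-β, P-δ}: assign each demand point to its cheapest open site.
  S1→P-β 2, S2→P-δ 13, S3→P-δ 2, S4→P-δ 9, S5→P-β 7, S6→P-δ 5
  travel distance 38, fixed 7 → total 45.
Compare {P-β, P-γ, P-δ}: travel distance 34 + fixed 14 = 48.
Compare {P-α, P-β, P-δ}: travel distance 36 + fixed 15 = 51.
Compare {P-δ}: travel distance 48 + fixed 4 = 52.
All other subsets cost ≥ 48. Minimum total cost: 45.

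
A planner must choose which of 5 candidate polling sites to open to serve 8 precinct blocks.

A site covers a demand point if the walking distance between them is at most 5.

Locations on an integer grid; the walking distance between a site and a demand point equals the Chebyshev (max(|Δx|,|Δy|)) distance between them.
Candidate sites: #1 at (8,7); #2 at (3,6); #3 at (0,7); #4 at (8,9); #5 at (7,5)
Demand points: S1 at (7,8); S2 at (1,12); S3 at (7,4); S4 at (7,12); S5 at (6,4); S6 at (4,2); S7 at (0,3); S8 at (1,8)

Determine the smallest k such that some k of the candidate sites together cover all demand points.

Coverage sets (demand points within 5 of each site):
  #1: {S1, S3, S4, S5, S6}
  #2: {S1, S3, S5, S6, S7, S8}
  #3: {S2, S6, S7, S8}
  #4: {S1, S3, S4, S5}
  #5: {S1, S3, S5, S6}
No single site covers all 8 demand points.
But {#1, #3} covers everything, so the minimum is 2.

2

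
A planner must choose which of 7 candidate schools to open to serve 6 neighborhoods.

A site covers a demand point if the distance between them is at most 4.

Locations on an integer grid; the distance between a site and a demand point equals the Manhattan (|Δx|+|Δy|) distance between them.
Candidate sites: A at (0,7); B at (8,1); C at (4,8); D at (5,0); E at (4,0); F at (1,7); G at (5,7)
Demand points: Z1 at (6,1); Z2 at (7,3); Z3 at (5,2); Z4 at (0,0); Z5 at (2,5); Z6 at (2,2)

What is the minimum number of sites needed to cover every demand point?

Coverage sets (demand points within 4 of each site):
  A: {Z5}
  B: {Z1, Z2, Z3}
  C: {}
  D: {Z1, Z3}
  E: {Z1, Z3, Z4, Z6}
  F: {Z5}
  G: {}
No 2 sites suffice: every size-2 union leaves at least one demand point uncovered.
But {A, B, E} covers everything, so the minimum is 3.

3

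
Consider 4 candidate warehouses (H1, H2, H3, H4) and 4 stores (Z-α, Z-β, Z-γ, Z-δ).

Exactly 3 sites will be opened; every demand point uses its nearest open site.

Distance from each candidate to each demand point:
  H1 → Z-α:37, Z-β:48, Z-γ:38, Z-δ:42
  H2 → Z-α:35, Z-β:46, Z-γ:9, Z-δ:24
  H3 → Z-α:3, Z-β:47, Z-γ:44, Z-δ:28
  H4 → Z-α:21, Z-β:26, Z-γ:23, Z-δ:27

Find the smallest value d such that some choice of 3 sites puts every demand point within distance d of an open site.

Open {H1, H2, H4}.
  Farthest demand point is Z-β at distance 26 (to H4); all others are ≤ 26.
With {H2, H3, H4} the worst case is 26.
With {H1, H3, H4} the worst case is 27.
No size-3 selection achieves below 26.

26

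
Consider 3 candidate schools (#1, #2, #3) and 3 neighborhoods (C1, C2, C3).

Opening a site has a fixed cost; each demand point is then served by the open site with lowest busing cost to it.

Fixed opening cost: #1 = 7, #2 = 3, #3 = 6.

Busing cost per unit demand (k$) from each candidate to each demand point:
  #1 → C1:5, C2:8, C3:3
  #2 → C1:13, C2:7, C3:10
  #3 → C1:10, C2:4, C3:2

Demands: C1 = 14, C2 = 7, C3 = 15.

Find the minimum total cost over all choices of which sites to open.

141

Open {#1, #3}: assign each demand point to its cheapest open site.
  C1→#1 14×5=70, C2→#3 7×4=28, C3→#3 15×2=30
  busing cost 128, fixed 13 → total 141.
Compare {#1, #2, #3}: busing cost 128 + fixed 16 = 144.
Compare {#1, #2}: busing cost 164 + fixed 10 = 174.
Compare {#1}: busing cost 171 + fixed 7 = 178.
All other subsets cost ≥ 144. Minimum total cost: 141.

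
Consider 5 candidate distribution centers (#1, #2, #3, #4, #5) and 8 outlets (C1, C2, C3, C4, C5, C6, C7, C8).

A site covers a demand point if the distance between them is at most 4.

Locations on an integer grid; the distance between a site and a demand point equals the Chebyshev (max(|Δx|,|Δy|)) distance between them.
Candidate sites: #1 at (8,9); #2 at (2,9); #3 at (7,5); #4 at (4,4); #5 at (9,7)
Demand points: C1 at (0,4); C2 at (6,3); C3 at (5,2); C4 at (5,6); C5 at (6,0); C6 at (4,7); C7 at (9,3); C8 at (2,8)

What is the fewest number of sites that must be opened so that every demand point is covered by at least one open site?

2

Coverage sets (demand points within 4 of each site):
  #1: {C4, C6}
  #2: {C4, C6, C8}
  #3: {C2, C3, C4, C6, C7}
  #4: {C1, C2, C3, C4, C5, C6, C8}
  #5: {C2, C4, C7}
No single site covers all 8 demand points.
But {#3, #4} covers everything, so the minimum is 2.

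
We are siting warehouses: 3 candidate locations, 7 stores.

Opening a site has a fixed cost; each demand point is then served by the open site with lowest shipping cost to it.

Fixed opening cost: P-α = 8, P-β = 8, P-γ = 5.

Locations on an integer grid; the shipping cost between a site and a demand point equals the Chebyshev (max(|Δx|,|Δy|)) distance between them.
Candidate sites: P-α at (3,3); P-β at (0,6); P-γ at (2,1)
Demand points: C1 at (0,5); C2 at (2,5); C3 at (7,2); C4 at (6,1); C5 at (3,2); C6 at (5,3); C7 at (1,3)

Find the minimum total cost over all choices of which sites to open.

25

Open {P-α}: assign each demand point to its cheapest open site.
  C1→P-α 3, C2→P-α 2, C3→P-α 4, C4→P-α 3, C5→P-α 1, C6→P-α 2, C7→P-α 2
  shipping cost 17, fixed 8 → total 25.
Compare {P-γ}: shipping cost 23 + fixed 5 = 28.
Compare {P-α, P-γ}: shipping cost 17 + fixed 13 = 30.
Compare {P-α, P-β}: shipping cost 15 + fixed 16 = 31.
All other subsets cost ≥ 28. Minimum total cost: 25.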